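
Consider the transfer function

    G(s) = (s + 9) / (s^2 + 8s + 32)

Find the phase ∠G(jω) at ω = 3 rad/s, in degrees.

∠G(j3) ≈ -27.78°

At s = j3: numerator = 9 + j3, denominator = 23 + j24.
∠G = ∠num − ∠den = 18.435° − (46.219°) = -27.78°.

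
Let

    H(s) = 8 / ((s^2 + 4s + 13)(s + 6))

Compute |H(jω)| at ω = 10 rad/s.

|H(j10)| ≈ 0.007164

Substitute s = j10: numerator = 8, denominator = -922 - j630.
|H(j10)| = |8| / |-922 - j630| = 8 / 1116.7 ≈ 0.007164.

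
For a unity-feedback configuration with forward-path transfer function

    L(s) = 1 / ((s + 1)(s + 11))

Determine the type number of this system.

The denominator has no factor of s at the origin — no free integrator — so this is a Type 0 system.

Type 0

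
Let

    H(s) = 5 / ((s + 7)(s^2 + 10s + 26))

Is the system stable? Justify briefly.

stable

The poles can be read from the denominator factors: s = -7, -5 + j, -5 - j.
Since all poles lie strictly in the left half-plane, the system is stable.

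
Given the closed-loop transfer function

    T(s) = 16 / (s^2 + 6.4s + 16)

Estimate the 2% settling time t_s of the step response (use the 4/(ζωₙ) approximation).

Comparing s^2 + 6.4s + 16 to s^2 + 2ζωₙs + ωₙ²: ωₙ = 4 rad/s and ζ = 6.4/(2·4) = 0.8.
ζωₙ = 6.4/2 = 3.2, so t_s ≈ 4/(ζωₙ) = 4/3.2 = 1.250 s.

t_s ≈ 1.250 s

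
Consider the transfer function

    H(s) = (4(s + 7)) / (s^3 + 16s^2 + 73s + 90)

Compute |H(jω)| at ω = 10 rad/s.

Substitute s = j10: numerator = 28 + j40, denominator = -1510 - j270.
|H(j10)| = |28 + j40| / |-1510 - j270| = 48.826 / 1533.9 ≈ 0.03183.

|H(j10)| ≈ 0.03183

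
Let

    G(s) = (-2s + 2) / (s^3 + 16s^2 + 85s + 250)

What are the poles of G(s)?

The poles are the roots of the denominator s^3 + 16s^2 + 85s + 250 = 0.
Trying s = -10: the polynomial evaluates to 0, so (s + 10) is a factor.
Dividing out leaves s^2 + 6s + 25 = 0.
The quadratic formula then gives s = -3 ± 4j.

s = -3 + 4j, -3 - 4j, -10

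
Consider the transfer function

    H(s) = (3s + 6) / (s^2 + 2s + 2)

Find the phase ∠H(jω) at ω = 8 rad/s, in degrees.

∠H(j8) ≈ -89.57°

At s = j8: numerator = 6 + j24, denominator = -62 + j16.
∠H = ∠num − ∠den = 75.964° − (165.53°) = -89.57°.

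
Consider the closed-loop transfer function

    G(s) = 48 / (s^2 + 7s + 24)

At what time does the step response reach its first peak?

t_p ≈ 0.9165 s

Comparing s^2 + 7s + 24 to s^2 + 2ζωₙs + ωₙ²: ωₙ = √24 ≈ 4.899 rad/s and ζ = 7/(2·√24) ≈ 0.7144.
ζωₙ = 7/2 = 3.5, so ω_d = ωₙ√(1−ζ²) = √(ωₙ² − (ζωₙ)²) = √(24 − 3.5²) = √11.75 ≈ 3.428 rad/s.
t_p = π/ω_d = π/3.428 ≈ 0.9165 s.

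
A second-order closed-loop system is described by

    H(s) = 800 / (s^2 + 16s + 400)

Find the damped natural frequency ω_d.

Comparing s^2 + 16s + 400 to s^2 + 2ζωₙs + ωₙ²: ωₙ = 20 rad/s and ζ = 16/(2·20) = 0.4.
ζωₙ = 16/2 = 8, so ω_d = ωₙ√(1−ζ²) = √(ωₙ² − (ζωₙ)²) = √(400 − 8²) = √336 ≈ 18.33 rad/s.

ω_d ≈ 18.33 rad/s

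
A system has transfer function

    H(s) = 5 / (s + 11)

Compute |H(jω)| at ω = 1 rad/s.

Substitute s = j1: numerator = 5, denominator = 11 + j1.
|H(j1)| = |5| / |11 + j1| = 5 / 11.045 ≈ 0.4527.

|H(j1)| ≈ 0.4527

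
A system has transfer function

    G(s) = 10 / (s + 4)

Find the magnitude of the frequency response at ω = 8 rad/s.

|G(j8)| ≈ 1.118

Substitute s = j8: numerator = 10, denominator = 4 + j8.
|G(j8)| = |10| / |4 + j8| = 10 / 8.9443 ≈ 1.118.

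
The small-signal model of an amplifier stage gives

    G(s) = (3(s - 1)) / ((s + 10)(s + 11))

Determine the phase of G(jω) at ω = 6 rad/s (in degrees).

∠G(j6) ≈ 39.89°

At s = j6: numerator = -3 + j18, denominator = 74 + j126.
∠G = ∠num − ∠den = 99.462° − (59.574°) = 39.89°.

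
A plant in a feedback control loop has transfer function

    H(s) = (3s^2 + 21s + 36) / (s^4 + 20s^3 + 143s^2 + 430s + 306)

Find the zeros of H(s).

Set the numerator to zero: 3s^2 + 21s + 36 = 0, i.e. 3·(s^2 + 7s + 12) = 0.
Factoring: (s + 3)(s + 4) = 0.

s = -3, -4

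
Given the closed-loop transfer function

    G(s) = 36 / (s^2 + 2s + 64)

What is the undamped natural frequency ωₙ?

ωₙ = 8 rad/s

Compare the denominator to the standard form s^2 + 2ζωₙs + ωₙ².
ωₙ² = 64, so ωₙ = 8 rad/s.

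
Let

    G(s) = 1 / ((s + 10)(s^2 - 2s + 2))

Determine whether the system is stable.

unstable

The poles can be read from the denominator factors: s = -10, 1 + j, 1 - j.
Since the pole(s) at s = 1 ± j lie in the right half-plane, the system is unstable.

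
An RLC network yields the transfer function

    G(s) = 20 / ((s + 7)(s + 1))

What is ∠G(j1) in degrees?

At s = j1: numerator = 20, denominator = 6 + j8.
∠G = ∠num − ∠den = 0° − (53.130°) = -53.13°.

∠G(j1) ≈ -53.13°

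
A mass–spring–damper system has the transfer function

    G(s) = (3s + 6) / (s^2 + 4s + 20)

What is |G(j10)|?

Substitute s = j10: numerator = 6 + j30, denominator = -80 + j40.
|G(j10)| = |6 + j30| / |-80 + j40| = 30.594 / 89.443 ≈ 0.3421.

|G(j10)| ≈ 0.3421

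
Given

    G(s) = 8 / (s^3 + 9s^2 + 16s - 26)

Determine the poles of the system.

s = -5 ± j, 1

The poles are the roots of the denominator s^3 + 9s^2 + 16s - 26 = 0.
Trying s = 1: the polynomial evaluates to 0, so (s - 1) is a factor.
Dividing out leaves s^2 + 10s + 26 = 0.
The quadratic formula then gives s = -5 ± 1j.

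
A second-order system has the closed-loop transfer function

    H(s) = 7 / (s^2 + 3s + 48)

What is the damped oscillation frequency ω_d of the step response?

ω_d ≈ 6.764 rad/s

Comparing s^2 + 3s + 48 to s^2 + 2ζωₙs + ωₙ²: ωₙ = √48 ≈ 6.928 rad/s and ζ = 3/(2·√48) ≈ 0.2165.
ζωₙ = 3/2 = 1.5, so ω_d = ωₙ√(1−ζ²) = √(ωₙ² − (ζωₙ)²) = √(48 − 1.5²) = √45.75 ≈ 6.764 rad/s.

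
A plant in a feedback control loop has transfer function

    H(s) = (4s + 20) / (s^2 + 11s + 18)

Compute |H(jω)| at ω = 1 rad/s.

|H(j1)| ≈ 1.007

Substitute s = j1: numerator = 20 + j4, denominator = 17 + j11.
|H(j1)| = |20 + j4| / |17 + j11| = 20.396 / 20.248 ≈ 1.007.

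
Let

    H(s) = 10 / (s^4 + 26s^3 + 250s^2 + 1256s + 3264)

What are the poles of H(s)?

The poles are the roots of the denominator s^4 + 26s^3 + 250s^2 + 1256s + 3264 = 0.
Trying s = -8: the polynomial evaluates to 0, so (s + 8) is a factor.
Dividing out leaves s^3 + 18s^2 + 106s + 408 = 0.
This factors further as (s^2 + 6s + 34)(s + 12) = 0.

s = -3 + 5j, -3 - 5j, -8, -12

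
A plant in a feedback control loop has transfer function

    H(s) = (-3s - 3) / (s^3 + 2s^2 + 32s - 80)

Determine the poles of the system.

The poles are the roots of the denominator s^3 + 2s^2 + 32s - 80 = 0.
Trying s = 2: the polynomial evaluates to 0, so (s - 2) is a factor.
Dividing out leaves s^2 + 4s + 40 = 0.
The quadratic formula then gives s = -2 ± 6j.

s = 2, -2 + 6j, -2 - 6j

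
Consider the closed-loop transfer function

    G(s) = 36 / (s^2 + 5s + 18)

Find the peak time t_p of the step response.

t_p ≈ 0.9165 s

Comparing s^2 + 5s + 18 to s^2 + 2ζωₙs + ωₙ²: ωₙ = √18 ≈ 4.243 rad/s and ζ = 5/(2·√18) ≈ 0.5893.
ζωₙ = 5/2 = 2.5, so ω_d = ωₙ√(1−ζ²) = √(ωₙ² − (ζωₙ)²) = √(18 − 2.5²) = √11.75 ≈ 3.428 rad/s.
t_p = π/ω_d = π/3.428 ≈ 0.9165 s.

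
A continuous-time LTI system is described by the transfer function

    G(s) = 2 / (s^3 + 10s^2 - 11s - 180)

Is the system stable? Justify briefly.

The denominator s^3 + 10s^2 - 11s - 180 factors as (s + 9)(s - 4)(s + 5), giving poles at s = -9, 4, -5.
Since the pole(s) at s = 4 lie in the right half-plane, the system is unstable.

unstable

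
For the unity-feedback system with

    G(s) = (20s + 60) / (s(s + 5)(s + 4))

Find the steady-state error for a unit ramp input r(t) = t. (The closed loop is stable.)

e_ss = 0.3333

G(s) has one pole at the origin.
This is a Type 1 system. Kv = lim_{s→0} s·G(s) = 60/20 = 3.
e_ss = 1/Kv = 1/(3) = 1/3 ≈ 0.3333.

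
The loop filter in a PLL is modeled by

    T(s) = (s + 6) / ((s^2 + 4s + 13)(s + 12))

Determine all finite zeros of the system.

Set the numerator to zero: s + 6 = 0.
So s = -6.

s = -6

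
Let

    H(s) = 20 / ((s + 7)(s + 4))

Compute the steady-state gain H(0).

At s = 0 each factor (s + a) contributes a and each (s^2 + bs + c) contributes c.
H(0) = 20·1 / ((7) · (4)) = 20/28 = 5/7.

H(0) = 5/7 ≈ 0.7143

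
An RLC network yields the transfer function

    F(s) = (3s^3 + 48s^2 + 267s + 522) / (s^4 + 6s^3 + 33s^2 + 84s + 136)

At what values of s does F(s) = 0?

Set the numerator to zero: 3s^3 + 48s^2 + 267s + 522 = 0, i.e. 3·(s^3 + 16s^2 + 89s + 174) = 0.
Factoring: (s + 6)(s^2 + 10s + 29) = 0.

s = -6, -5 + 2j, -5 - 2j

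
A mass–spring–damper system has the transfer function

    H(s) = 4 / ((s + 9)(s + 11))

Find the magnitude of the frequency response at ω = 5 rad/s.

|H(j5)| ≈ 0.03215

Substitute s = j5: numerator = 4, denominator = 74 + j100.
|H(j5)| = |4| / |74 + j100| = 4 / 124.40 ≈ 0.03215.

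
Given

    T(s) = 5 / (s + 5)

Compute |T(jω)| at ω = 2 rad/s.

Substitute s = j2: numerator = 5, denominator = 5 + j2.
|T(j2)| = |5| / |5 + j2| = 5 / 5.3852 ≈ 0.9285.

|T(j2)| ≈ 0.9285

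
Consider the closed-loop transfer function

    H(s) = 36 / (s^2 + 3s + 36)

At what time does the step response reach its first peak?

t_p ≈ 0.5408 s

Comparing s^2 + 3s + 36 to s^2 + 2ζωₙs + ωₙ²: ωₙ = 6 rad/s and ζ = 3/(2·6) = 0.25.
ζωₙ = 3/2 = 1.5, so ω_d = ωₙ√(1−ζ²) = √(ωₙ² − (ζωₙ)²) = √(36 − 1.5²) = √33.75 ≈ 5.809 rad/s.
t_p = π/ω_d = π/5.809 ≈ 0.5408 s.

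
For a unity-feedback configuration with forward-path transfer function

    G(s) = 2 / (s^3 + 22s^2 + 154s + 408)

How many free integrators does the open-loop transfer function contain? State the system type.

Type 0

The denominator has no factor of s at the origin — no free integrator — so this is a Type 0 system.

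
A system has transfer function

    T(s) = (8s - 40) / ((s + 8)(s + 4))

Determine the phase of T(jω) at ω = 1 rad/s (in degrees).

At s = j1: numerator = -40 + j8, denominator = 31 + j12.
∠T = ∠num − ∠den = 168.69° − (21.161°) = 147.5°.

∠T(j1) ≈ 147.5°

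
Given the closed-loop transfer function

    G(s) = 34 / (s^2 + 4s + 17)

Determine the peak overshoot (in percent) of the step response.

Comparing s^2 + 4s + 17 to s^2 + 2ζωₙs + ωₙ²: ωₙ = √17 ≈ 4.123 rad/s and ζ = 4/(2·√17) ≈ 0.4851.
%OS = 100·exp(−πζ/√(1−ζ²)) = 100·exp(−π·0.4851/√(1−0.4851²)) ≈ 17.5%.

%OS ≈ 17.5%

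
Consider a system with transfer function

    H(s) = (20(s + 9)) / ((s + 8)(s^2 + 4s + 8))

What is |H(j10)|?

Substitute s = j10: numerator = 180 + j200, denominator = -1136 - j600.
|H(j10)| = |180 + j200| / |-1136 - j600| = 269.07 / 1284.7 ≈ 0.2094.

|H(j10)| ≈ 0.2094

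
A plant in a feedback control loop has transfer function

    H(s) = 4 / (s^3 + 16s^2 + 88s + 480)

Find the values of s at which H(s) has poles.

The poles are the roots of the denominator s^3 + 16s^2 + 88s + 480 = 0.
Trying s = -12: the polynomial evaluates to 0, so (s + 12) is a factor.
Dividing out leaves s^2 + 4s + 40 = 0.
The quadratic formula then gives s = -2 ± 6j.

s = -2 + 6j, -2 - 6j, -12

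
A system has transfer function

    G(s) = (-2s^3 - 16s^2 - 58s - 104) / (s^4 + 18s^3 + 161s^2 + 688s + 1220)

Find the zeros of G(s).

Set the numerator to zero: -2s^3 - 16s^2 - 58s - 104 = 0, i.e. -2·(s^3 + 8s^2 + 29s + 52) = 0.
Factoring: (s + 4)(s^2 + 4s + 13) = 0.

s = -4, -2 ± 3j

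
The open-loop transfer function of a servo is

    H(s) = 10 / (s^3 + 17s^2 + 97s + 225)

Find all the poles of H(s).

s = -4 + 3j, -4 - 3j, -9

The poles are the roots of the denominator s^3 + 17s^2 + 97s + 225 = 0.
Trying s = -9: the polynomial evaluates to 0, so (s + 9) is a factor.
Dividing out leaves s^2 + 8s + 25 = 0.
The quadratic formula then gives s = -4 ± 3j.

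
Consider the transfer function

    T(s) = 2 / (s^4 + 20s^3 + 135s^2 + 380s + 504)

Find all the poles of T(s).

The poles are the roots of the denominator s^4 + 20s^3 + 135s^2 + 380s + 504 = 0.
Trying s = -7: the polynomial evaluates to 0, so (s + 7) is a factor.
Dividing out leaves s^3 + 13s^2 + 44s + 72 = 0.
This factors further as (s^2 + 4s + 8)(s + 9) = 0.

s = -2 ± 2j, -7, -9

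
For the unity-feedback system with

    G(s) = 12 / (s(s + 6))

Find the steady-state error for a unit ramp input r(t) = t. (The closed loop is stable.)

e_ss = 0.5000

G(s) has one pole at the origin.
This is a Type 1 system. Kv = lim_{s→0} s·G(s) = 12/6 = 2.
e_ss = 1/Kv = 1/(2) = 1/2 ≈ 0.5000.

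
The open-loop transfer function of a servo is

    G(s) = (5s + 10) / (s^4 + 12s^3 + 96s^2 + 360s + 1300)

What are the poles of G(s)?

The poles are the roots of the denominator s^4 + 12s^3 + 96s^2 + 360s + 1300 = 0.
No real roots exist; factor into two real quadratics: (s^2 + 10s + 50)(s^2 + 2s + 26) = 0.
Each quadratic gives a conjugate pair via the quadratic formula.

s = -5 + 5j, -5 - 5j, -1 + 5j, -1 - 5j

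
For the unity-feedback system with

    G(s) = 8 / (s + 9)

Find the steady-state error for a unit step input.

e_ss = 0.5294

G(s) has no poles at the origin.
This is a Type 0 system. Kp = lim_{s→0} G(s) = 8/9.
e_ss = 1/(1 + Kp) = 1/(1 + 8/9) = 9/17 ≈ 0.5294.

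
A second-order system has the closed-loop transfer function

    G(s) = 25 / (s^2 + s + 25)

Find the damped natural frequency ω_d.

ω_d ≈ 4.975 rad/s

Comparing s^2 + s + 25 to s^2 + 2ζωₙs + ωₙ²: ωₙ = 5 rad/s and ζ = 1/(2·5) = 0.1.
ζωₙ = 1/2 = 0.5, so ω_d = ωₙ√(1−ζ²) = √(ωₙ² − (ζωₙ)²) = √(25 − 0.5²) = √24.75 ≈ 4.975 rad/s.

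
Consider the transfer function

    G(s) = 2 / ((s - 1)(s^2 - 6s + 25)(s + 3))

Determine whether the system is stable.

The poles can be read from the denominator factors: s = 1, 3 + 4j, 3 - 4j, -3.
Since the pole(s) at s = 1, 3 + 4j, 3 - 4j lie in the right half-plane, the system is unstable.

unstable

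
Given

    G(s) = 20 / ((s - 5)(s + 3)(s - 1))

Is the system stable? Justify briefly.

unstable

The poles can be read from the denominator factors: s = 5, -3, 1.
Since the pole(s) at s = 5, 1 lie in the right half-plane, the system is unstable.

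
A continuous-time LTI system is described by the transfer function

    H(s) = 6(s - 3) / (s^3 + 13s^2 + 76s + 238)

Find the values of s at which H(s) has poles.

s = -3 ± 5j, -7

The poles are the roots of the denominator s^3 + 13s^2 + 76s + 238 = 0.
Trying s = -7: the polynomial evaluates to 0, so (s + 7) is a factor.
Dividing out leaves s^2 + 6s + 34 = 0.
The quadratic formula then gives s = -3 ± 5j.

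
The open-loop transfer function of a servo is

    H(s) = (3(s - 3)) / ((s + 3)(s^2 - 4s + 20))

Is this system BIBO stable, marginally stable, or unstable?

unstable

The poles can be read from the denominator factors: s = -3, 2 + 4j, 2 - 4j.
Since the pole(s) at s = 2 ± 4j lie in the right half-plane, the system is unstable.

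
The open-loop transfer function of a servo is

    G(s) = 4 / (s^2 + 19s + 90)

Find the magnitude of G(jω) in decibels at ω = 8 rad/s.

|G(j8)|_dB ≈ -31.7 dB

Substitute s = j8: numerator = 4, denominator = 26 + j152.
|G(j8)| = |4| / |26 + j152| = 4 / 154.21 ≈ 0.02594.
In decibels: 20·log₁₀(0.02594) ≈ -31.7 dB.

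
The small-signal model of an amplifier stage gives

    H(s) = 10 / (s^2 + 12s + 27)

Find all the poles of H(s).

s = -9, -3

The poles are the roots of the denominator s^2 + 12s + 27 = 0.
Factoring: (s + 9)(s + 3) = 0, so s = -9 and s = -3.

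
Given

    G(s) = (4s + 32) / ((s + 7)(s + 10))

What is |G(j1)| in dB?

|G(j1)|_dB ≈ -6.86 dB

Substitute s = j1: numerator = 32 + j4, denominator = 69 + j17.
|G(j1)| = |32 + j4| / |69 + j17| = 32.249 / 71.063 ≈ 0.4538.
In decibels: 20·log₁₀(0.4538) ≈ -6.86 dB.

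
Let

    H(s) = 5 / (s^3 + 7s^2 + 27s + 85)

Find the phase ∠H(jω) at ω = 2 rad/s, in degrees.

At s = j2: numerator = 5, denominator = 57 + j46.
∠H = ∠num − ∠den = 0° − (38.904°) = -38.90°.

∠H(j2) ≈ -38.90°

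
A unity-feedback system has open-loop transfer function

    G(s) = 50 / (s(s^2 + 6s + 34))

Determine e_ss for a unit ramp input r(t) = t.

G(s) has one pole at the origin.
This is a Type 1 system. Kv = lim_{s→0} s·G(s) = 50/34 = 25/17.
e_ss = 1/Kv = 1/(25/17) = 17/25 ≈ 0.6800.

e_ss = 0.6800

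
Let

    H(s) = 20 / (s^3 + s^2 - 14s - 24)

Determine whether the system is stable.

The denominator s^3 + s^2 - 14s - 24 factors as (s - 4)(s + 2)(s + 3), giving poles at s = 4, -2, -3.
Since the pole(s) at s = 4 lie in the right half-plane, the system is unstable.

unstable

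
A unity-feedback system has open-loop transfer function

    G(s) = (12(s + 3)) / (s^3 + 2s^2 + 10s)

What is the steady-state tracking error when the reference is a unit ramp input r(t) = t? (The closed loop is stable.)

G(s) has one pole at the origin.
This is a Type 1 system. Kv = lim_{s→0} s·G(s) = 36/10 = 18/5.
e_ss = 1/Kv = 1/(18/5) = 5/18 ≈ 0.2778.

e_ss = 0.2778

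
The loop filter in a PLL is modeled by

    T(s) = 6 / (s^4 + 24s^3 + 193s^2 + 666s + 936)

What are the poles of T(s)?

s = -3 + 2j, -3 - 2j, -12, -6

The poles are the roots of the denominator s^4 + 24s^3 + 193s^2 + 666s + 936 = 0.
Trying s = -12: the polynomial evaluates to 0, so (s + 12) is a factor.
Dividing out leaves s^3 + 12s^2 + 49s + 78 = 0.
This factors further as (s^2 + 6s + 13)(s + 6) = 0.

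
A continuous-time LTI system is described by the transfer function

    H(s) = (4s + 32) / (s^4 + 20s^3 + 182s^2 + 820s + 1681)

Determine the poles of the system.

The poles are the roots of the denominator s^4 + 20s^3 + 182s^2 + 820s + 1681 = 0.
No real roots exist; factor into two real quadratics: (s^2 + 10s + 41)(s^2 + 10s + 41) = 0.
Each quadratic gives a conjugate pair via the quadratic formula.

s = -5 ± 4j, -5 ± 4j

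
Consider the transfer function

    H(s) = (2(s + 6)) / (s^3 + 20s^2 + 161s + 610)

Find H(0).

Set s = 0: H(0) = (12) / (610) = 6/305.

H(0) = 6/305 ≈ 0.01967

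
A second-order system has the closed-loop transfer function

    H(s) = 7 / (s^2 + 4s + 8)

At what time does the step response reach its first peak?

Comparing s^2 + 4s + 8 to s^2 + 2ζωₙs + ωₙ²: ωₙ = √8 ≈ 2.828 rad/s and ζ = 4/(2·√8) ≈ 0.7071.
ζωₙ = 4/2 = 2, so ω_d = ωₙ√(1−ζ²) = √(ωₙ² − (ζωₙ)²) = √(8 − 2²) = √4 = 2 rad/s.
t_p = π/ω_d = π/2 ≈ 1.571 s.

t_p ≈ 1.571 s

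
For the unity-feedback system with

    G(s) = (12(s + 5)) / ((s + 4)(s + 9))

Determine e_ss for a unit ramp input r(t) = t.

G(s) has no poles at the origin.
This is a Type 0 system; Kv = lim_{s→0} s·G(s) = 0, so the steady-state error for a ramp input is infinite.

e_ss = ∞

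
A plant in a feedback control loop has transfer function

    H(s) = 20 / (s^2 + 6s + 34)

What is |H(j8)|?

Substitute s = j8: numerator = 20, denominator = -30 + j48.
|H(j8)| = |20| / |-30 + j48| = 20 / 56.604 ≈ 0.3533.

|H(j8)| ≈ 0.3533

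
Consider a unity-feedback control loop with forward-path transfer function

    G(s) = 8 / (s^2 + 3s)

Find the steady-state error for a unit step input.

G(s) has one pole at the origin.
This is a Type 1 system; for a step input the steady-state error is zero.

e_ss = 0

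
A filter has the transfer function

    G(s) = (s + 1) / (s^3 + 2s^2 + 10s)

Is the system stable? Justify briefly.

The denominator s^3 + 2s^2 + 10s factors as s(s^2 + 2s + 10), giving poles at s = 0, -1 + 3j, -1 - 3j.
Since the simple pole(s) at s = 0 lie on the jω-axis with none in the right half-plane, the system is marginally stable.

marginally stable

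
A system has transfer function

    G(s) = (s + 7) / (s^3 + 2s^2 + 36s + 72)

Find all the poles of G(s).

s = 6j, -6j, -2

The poles are the roots of the denominator s^3 + 2s^2 + 36s + 72 = 0.
Trying s = -2: the polynomial evaluates to 0, so (s + 2) is a factor.
Dividing out leaves s^2 + 36 = 0.
The quadratic formula then gives s = 0 ± 6j.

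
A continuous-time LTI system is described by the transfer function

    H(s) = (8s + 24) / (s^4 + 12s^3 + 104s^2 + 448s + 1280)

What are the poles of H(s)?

The poles are the roots of the denominator s^4 + 12s^3 + 104s^2 + 448s + 1280 = 0.
No real roots exist; factor into two real quadratics: (s^2 + 4s + 40)(s^2 + 8s + 32) = 0.
Each quadratic gives a conjugate pair via the quadratic formula.

s = -2 + 6j, -2 - 6j, -4 + 4j, -4 - 4j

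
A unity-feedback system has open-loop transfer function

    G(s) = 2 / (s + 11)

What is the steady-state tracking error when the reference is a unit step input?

G(s) has no poles at the origin.
This is a Type 0 system. Kp = lim_{s→0} G(s) = 2/11.
e_ss = 1/(1 + Kp) = 1/(1 + 2/11) = 11/13 ≈ 0.8462.

e_ss = 0.8462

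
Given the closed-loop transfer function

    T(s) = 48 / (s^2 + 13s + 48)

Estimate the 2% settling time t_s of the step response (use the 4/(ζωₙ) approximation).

Comparing s^2 + 13s + 48 to s^2 + 2ζωₙs + ωₙ²: ωₙ = √48 ≈ 6.928 rad/s and ζ = 13/(2·√48) ≈ 0.9382.
ζωₙ = 13/2 = 6.5, so t_s ≈ 4/(ζωₙ) = 4/6.5 ≈ 0.6154 s.

t_s ≈ 0.6154 s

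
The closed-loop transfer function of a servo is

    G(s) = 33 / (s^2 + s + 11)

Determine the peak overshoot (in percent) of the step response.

Comparing s^2 + s + 11 to s^2 + 2ζωₙs + ωₙ²: ωₙ = √11 ≈ 3.317 rad/s and ζ = 1/(2·√11) ≈ 0.1508.
%OS = 100·exp(−πζ/√(1−ζ²)) = 100·exp(−π·0.1508/√(1−0.1508²)) ≈ 61.9%.

%OS ≈ 61.9%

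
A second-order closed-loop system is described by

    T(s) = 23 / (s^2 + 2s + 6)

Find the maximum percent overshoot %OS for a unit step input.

Comparing s^2 + 2s + 6 to s^2 + 2ζωₙs + ωₙ²: ωₙ = √6 ≈ 2.449 rad/s and ζ = 2/(2·√6) ≈ 0.4082.
%OS = 100·exp(−πζ/√(1−ζ²)) = 100·exp(−π·0.4082/√(1−0.4082²)) ≈ 24.5%.

%OS ≈ 24.5%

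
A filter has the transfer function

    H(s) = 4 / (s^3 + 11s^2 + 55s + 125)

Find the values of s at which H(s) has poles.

The poles are the roots of the denominator s^3 + 11s^2 + 55s + 125 = 0.
Trying s = -5: the polynomial evaluates to 0, so (s + 5) is a factor.
Dividing out leaves s^2 + 6s + 25 = 0.
The quadratic formula then gives s = -3 ± 4j.

s = -3 ± 4j, -5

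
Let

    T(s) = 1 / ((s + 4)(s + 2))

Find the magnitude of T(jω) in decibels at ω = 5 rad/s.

Substitute s = j5: numerator = 1, denominator = -17 + j30.
|T(j5)| = |1| / |-17 + j30| = 1 / 34.482 ≈ 0.02900.
In decibels: 20·log₁₀(0.02900) ≈ -30.8 dB.

|T(j5)|_dB ≈ -30.8 dB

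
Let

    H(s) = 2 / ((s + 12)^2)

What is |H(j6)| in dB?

|H(j6)|_dB ≈ -39.1 dB

Substitute s = j6: numerator = 2, denominator = 108 + j144.
|H(j6)| = |2| / |108 + j144| = 2 / 180 ≈ 0.01111.
In decibels: 20·log₁₀(0.01111) ≈ -39.1 dB.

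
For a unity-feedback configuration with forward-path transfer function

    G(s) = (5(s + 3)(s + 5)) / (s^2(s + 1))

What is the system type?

Type 2

The denominator has 2 factors of s at the origin (free integrators), so this is a Type 2 system.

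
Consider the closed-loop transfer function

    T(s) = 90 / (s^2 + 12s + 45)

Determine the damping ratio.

ζ ≈ 0.8944

Compare the denominator to the standard form s^2 + 2ζωₙs + ωₙ².
ωₙ² = 45, so ωₙ = √45 ≈ 6.708 rad/s.
2ζωₙ = 12, so ζ = 12/(2·√45) ≈ 0.8944.
With ζ = 0.8944 the response is underdamped.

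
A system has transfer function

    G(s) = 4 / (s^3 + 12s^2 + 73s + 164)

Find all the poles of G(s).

The poles are the roots of the denominator s^3 + 12s^2 + 73s + 164 = 0.
Trying s = -4: the polynomial evaluates to 0, so (s + 4) is a factor.
Dividing out leaves s^2 + 8s + 41 = 0.
The quadratic formula then gives s = -4 ± 5j.

s = -4 ± 5j, -4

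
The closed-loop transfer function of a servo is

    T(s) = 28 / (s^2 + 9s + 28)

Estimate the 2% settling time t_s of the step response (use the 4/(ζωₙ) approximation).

t_s ≈ 0.8889 s

Comparing s^2 + 9s + 28 to s^2 + 2ζωₙs + ωₙ²: ωₙ = √28 ≈ 5.292 rad/s and ζ = 9/(2·√28) ≈ 0.8504.
ζωₙ = 9/2 = 4.5, so t_s ≈ 4/(ζωₙ) = 4/4.5 ≈ 0.8889 s.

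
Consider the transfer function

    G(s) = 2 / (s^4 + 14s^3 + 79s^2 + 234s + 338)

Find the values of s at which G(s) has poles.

The poles are the roots of the denominator s^4 + 14s^3 + 79s^2 + 234s + 338 = 0.
No real roots exist; factor into two real quadratics: (s^2 + 4s + 13)(s^2 + 10s + 26) = 0.
Each quadratic gives a conjugate pair via the quadratic formula.

s = -2 + 3j, -2 - 3j, -5 + j, -5 - j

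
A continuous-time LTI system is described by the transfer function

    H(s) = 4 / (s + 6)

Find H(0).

Set s = 0: H(0) = (4) / (6) = 2/3.

H(0) = 2/3 ≈ 0.6667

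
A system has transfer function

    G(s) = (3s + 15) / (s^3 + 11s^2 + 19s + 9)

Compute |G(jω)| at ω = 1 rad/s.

|G(j1)| ≈ 0.8446

Substitute s = j1: numerator = 15 + j3, denominator = -2 + j18.
|G(j1)| = |15 + j3| / |-2 + j18| = 15.297 / 18.111 ≈ 0.8446.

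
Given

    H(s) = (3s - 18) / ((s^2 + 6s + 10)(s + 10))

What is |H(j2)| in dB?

Substitute s = j2: numerator = -18 + j6, denominator = 36 + j132.
|H(j2)| = |-18 + j6| / |36 + j132| = 18.974 / 136.82 ≈ 0.1387.
In decibels: 20·log₁₀(0.1387) ≈ -17.2 dB.

|H(j2)|_dB ≈ -17.2 dB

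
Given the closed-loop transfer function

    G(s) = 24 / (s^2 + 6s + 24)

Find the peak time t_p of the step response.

t_p ≈ 0.8112 s

Comparing s^2 + 6s + 24 to s^2 + 2ζωₙs + ωₙ²: ωₙ = √24 ≈ 4.899 rad/s and ζ = 6/(2·√24) ≈ 0.6124.
ζωₙ = 6/2 = 3, so ω_d = ωₙ√(1−ζ²) = √(ωₙ² − (ζωₙ)²) = √(24 − 3²) = √15 ≈ 3.873 rad/s.
t_p = π/ω_d = π/3.873 ≈ 0.8112 s.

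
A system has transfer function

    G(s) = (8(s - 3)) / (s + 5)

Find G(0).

G(0) = -24/5 ≈ -4.800

Set s = 0: G(0) = (-24) / (5) = -24/5.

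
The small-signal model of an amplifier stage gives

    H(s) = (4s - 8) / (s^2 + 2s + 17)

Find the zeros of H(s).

s = 2

Set the numerator to zero: 4s - 8 = 0, i.e. 4·(s - 2) = 0.
So s = 2.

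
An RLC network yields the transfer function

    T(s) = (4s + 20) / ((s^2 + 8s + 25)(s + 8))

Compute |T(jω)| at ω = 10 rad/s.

|T(j10)| ≈ 0.03185

Substitute s = j10: numerator = 20 + j40, denominator = -1400 - j110.
|T(j10)| = |20 + j40| / |-1400 - j110| = 44.721 / 1404.3 ≈ 0.03185.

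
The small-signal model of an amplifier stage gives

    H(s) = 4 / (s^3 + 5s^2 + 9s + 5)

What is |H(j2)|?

Substitute s = j2: numerator = 4, denominator = -15 + j10.
|H(j2)| = |4| / |-15 + j10| = 4 / 18.028 ≈ 0.2219.

|H(j2)| ≈ 0.2219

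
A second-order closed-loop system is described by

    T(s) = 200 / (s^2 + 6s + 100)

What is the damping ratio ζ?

ζ = 0.3

Compare the denominator to the standard form s^2 + 2ζωₙs + ωₙ².
ωₙ² = 100, so ωₙ = 10 rad/s.
2ζωₙ = 6, so ζ = 6/(2·10) = 0.3.
With ζ = 0.3 the response is underdamped.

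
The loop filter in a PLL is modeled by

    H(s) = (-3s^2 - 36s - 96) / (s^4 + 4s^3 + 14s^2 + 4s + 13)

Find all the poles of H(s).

s = j, -j, -2 + 3j, -2 - 3j

The poles are the roots of the denominator s^4 + 4s^3 + 14s^2 + 4s + 13 = 0.
No real roots exist; factor into two real quadratics: (s^2 + 1)(s^2 + 4s + 13) = 0.
Each quadratic gives a conjugate pair via the quadratic formula.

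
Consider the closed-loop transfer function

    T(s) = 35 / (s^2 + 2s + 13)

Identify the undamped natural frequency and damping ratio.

Compare the denominator to the standard form s^2 + 2ζωₙs + ωₙ².
ωₙ² = 13, so ωₙ = √13 ≈ 3.606 rad/s.
2ζωₙ = 2, so ζ = 2/(2·√13) ≈ 0.2774.

ωₙ ≈ 3.606 rad/s, ζ ≈ 0.2774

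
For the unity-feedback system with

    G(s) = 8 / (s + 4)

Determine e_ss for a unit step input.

e_ss = 0.3333

G(s) has no poles at the origin.
This is a Type 0 system. Kp = lim_{s→0} G(s) = 8/4 = 2.
e_ss = 1/(1 + Kp) = 1/(1 + 2) = 1/3 ≈ 0.3333.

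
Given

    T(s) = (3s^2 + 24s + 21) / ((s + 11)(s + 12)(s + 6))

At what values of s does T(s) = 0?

s = -1, -7

Set the numerator to zero: 3s^2 + 24s + 21 = 0, i.e. 3·(s^2 + 8s + 7) = 0.
Factoring: (s + 1)(s + 7) = 0.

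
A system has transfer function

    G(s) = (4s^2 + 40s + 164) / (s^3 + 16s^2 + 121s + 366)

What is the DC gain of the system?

G(0) = 82/183 ≈ 0.4481

Set s = 0: G(0) = (164) / (366) = 82/183.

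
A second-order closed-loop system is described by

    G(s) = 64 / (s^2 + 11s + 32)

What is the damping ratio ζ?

ζ ≈ 0.9723

Compare the denominator to the standard form s^2 + 2ζωₙs + ωₙ².
ωₙ² = 32, so ωₙ = √32 ≈ 5.657 rad/s.
2ζωₙ = 11, so ζ = 11/(2·√32) ≈ 0.9723.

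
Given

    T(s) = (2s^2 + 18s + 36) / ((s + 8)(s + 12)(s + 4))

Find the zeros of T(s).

s = -3, -6

Set the numerator to zero: 2s^2 + 18s + 36 = 0, i.e. 2·(s^2 + 9s + 18) = 0.
Factoring: (s + 3)(s + 6) = 0.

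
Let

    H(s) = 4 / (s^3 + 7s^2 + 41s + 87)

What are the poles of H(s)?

s = -2 + 5j, -2 - 5j, -3

The poles are the roots of the denominator s^3 + 7s^2 + 41s + 87 = 0.
Trying s = -3: the polynomial evaluates to 0, so (s + 3) is a factor.
Dividing out leaves s^2 + 4s + 29 = 0.
The quadratic formula then gives s = -2 ± 5j.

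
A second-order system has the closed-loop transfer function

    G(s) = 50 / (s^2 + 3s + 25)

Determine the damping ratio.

ζ = 0.3

Compare the denominator to the standard form s^2 + 2ζωₙs + ωₙ².
ωₙ² = 25, so ωₙ = 5 rad/s.
2ζωₙ = 3, so ζ = 3/(2·5) = 0.3.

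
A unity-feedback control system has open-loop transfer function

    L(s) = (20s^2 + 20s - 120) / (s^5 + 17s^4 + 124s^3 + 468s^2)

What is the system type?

Factor s from the denominator: s^5 + 17s^4 + 124s^3 + 468s^2 = s^2·(s^3 + 17s^2 + 124s + 468).
There are 2 poles at the origin, so the system is Type 2.

Type 2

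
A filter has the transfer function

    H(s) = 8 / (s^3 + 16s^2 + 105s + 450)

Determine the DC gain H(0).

H(0) = 4/225 ≈ 0.01778

Set s = 0: H(0) = (8) / (450) = 4/225.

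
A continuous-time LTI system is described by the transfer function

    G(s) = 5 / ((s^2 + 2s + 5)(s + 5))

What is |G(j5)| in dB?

|G(j5)|_dB ≈ -30 dB

Substitute s = j5: numerator = 5, denominator = -150 - j50.
|G(j5)| = |5| / |-150 - j50| = 5 / 158.11 ≈ 0.03162.
In decibels: 20·log₁₀(0.03162) ≈ -30 dB.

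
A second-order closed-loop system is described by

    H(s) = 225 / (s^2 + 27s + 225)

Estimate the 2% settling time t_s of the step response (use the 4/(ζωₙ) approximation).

Comparing s^2 + 27s + 225 to s^2 + 2ζωₙs + ωₙ²: ωₙ = 15 rad/s and ζ = 27/(2·15) = 0.9.
ζωₙ = 27/2 = 13.5, so t_s ≈ 4/(ζωₙ) = 4/13.5 ≈ 0.2963 s.

t_s ≈ 0.2963 s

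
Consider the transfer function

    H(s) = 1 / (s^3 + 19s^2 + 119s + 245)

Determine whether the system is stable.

The denominator s^3 + 19s^2 + 119s + 245 factors as (s + 7)^2(s + 5), giving poles at s = -7, -5, -7.
Since all poles lie strictly in the left half-plane, the system is stable.

stable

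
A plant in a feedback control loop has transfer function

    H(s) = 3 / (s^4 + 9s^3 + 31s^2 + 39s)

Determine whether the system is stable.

marginally stable

The denominator s^4 + 9s^3 + 31s^2 + 39s factors as s(s^2 + 6s + 13)(s + 3), giving poles at s = 0, -3 + 2j, -3 - 2j, -3.
Since the simple pole(s) at s = 0 lie on the jω-axis with none in the right half-plane, the system is marginally stable.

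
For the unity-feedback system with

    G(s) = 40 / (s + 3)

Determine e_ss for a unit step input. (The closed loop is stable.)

G(s) has no poles at the origin.
This is a Type 0 system. Kp = lim_{s→0} G(s) = 40/3.
e_ss = 1/(1 + Kp) = 1/(1 + 40/3) = 3/43 ≈ 0.06977.

e_ss = 0.06977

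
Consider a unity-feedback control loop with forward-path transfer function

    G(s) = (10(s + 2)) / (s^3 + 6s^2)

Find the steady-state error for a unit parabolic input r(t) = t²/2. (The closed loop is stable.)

G(s) has 2 poles at the origin.
This is a Type 2 system. Ka = lim_{s→0} s^2·G(s) = 20/6 = 10/3.
e_ss = 1/Ka = 1/(10/3) = 3/10 ≈ 0.3000.

e_ss = 0.3000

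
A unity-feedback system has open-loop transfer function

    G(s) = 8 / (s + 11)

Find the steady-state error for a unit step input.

G(s) has no poles at the origin.
This is a Type 0 system. Kp = lim_{s→0} G(s) = 8/11.
e_ss = 1/(1 + Kp) = 1/(1 + 8/11) = 11/19 ≈ 0.5789.

e_ss = 0.5789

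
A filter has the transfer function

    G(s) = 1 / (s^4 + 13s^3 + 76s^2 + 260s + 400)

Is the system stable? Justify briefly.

The denominator s^4 + 13s^3 + 76s^2 + 260s + 400 factors as (s + 4)(s + 5)(s^2 + 4s + 20), giving poles at s = -4, -5, -2 + 4j, -2 - 4j.
Since all poles lie strictly in the left half-plane, the system is stable.

stable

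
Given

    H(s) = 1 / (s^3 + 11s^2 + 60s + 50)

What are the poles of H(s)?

s = -5 ± 5j, -1

The poles are the roots of the denominator s^3 + 11s^2 + 60s + 50 = 0.
Trying s = -1: the polynomial evaluates to 0, so (s + 1) is a factor.
Dividing out leaves s^2 + 10s + 50 = 0.
The quadratic formula then gives s = -5 ± 5j.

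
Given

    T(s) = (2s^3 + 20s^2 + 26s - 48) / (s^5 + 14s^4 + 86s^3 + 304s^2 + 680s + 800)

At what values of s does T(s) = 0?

Set the numerator to zero: 2s^3 + 20s^2 + 26s - 48 = 0, i.e. 2·(s^3 + 10s^2 + 13s - 24) = 0.
Factoring: (s + 8)(s - 1)(s + 3) = 0.

s = -8, 1, -3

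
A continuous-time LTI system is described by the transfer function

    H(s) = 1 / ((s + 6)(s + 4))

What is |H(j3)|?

|H(j3)| ≈ 0.02981

Substitute s = j3: numerator = 1, denominator = 15 + j30.
|H(j3)| = |1| / |15 + j30| = 1 / 33.541 ≈ 0.02981.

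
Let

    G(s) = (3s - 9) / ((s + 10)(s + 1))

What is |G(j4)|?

|G(j4)| ≈ 0.3378

Substitute s = j4: numerator = -9 + j12, denominator = -6 + j44.
|G(j4)| = |-9 + j12| / |-6 + j44| = 15 / 44.407 ≈ 0.3378.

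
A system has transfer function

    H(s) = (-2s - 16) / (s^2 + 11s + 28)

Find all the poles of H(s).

s = -4, -7

The poles are the roots of the denominator s^2 + 11s + 28 = 0.
Factoring: (s + 4)(s + 7) = 0, so s = -4 and s = -7.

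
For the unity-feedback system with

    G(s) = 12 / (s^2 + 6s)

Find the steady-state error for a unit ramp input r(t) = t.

G(s) has one pole at the origin.
This is a Type 1 system. Kv = lim_{s→0} s·G(s) = 12/6 = 2.
e_ss = 1/Kv = 1/(2) = 1/2 ≈ 0.5000.

e_ss = 0.5000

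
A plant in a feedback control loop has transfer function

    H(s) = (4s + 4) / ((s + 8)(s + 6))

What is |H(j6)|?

Substitute s = j6: numerator = 4 + j24, denominator = 12 + j84.
|H(j6)| = |4 + j24| / |12 + j84| = 24.331 / 84.853 ≈ 0.2867.

|H(j6)| ≈ 0.2867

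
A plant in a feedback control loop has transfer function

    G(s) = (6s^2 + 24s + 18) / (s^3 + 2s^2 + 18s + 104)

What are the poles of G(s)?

s = 1 + 5j, 1 - 5j, -4

The poles are the roots of the denominator s^3 + 2s^2 + 18s + 104 = 0.
Trying s = -4: the polynomial evaluates to 0, so (s + 4) is a factor.
Dividing out leaves s^2 - 2s + 26 = 0.
The quadratic formula then gives s = 1 ± 5j.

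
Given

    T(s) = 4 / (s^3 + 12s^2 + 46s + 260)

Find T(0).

T(0) = 1/65 ≈ 0.01538

Set s = 0: T(0) = (4) / (260) = 1/65.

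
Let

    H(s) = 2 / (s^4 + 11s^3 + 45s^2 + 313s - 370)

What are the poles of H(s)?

The poles are the roots of the denominator s^4 + 11s^3 + 45s^2 + 313s - 370 = 0.
Trying s = -10: the polynomial evaluates to 0, so (s + 10) is a factor.
Dividing out leaves s^3 + s^2 + 35s - 37 = 0.
This factors further as (s^2 + 2s + 37)(s - 1) = 0.

s = -1 + 6j, -1 - 6j, -10, 1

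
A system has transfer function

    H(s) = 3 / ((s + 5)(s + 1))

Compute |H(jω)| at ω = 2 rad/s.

|H(j2)| ≈ 0.2491

Substitute s = j2: numerator = 3, denominator = 1 + j12.
|H(j2)| = |3| / |1 + j12| = 3 / 12.042 ≈ 0.2491.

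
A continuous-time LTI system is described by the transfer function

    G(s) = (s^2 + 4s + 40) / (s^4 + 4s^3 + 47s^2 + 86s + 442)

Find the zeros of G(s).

Set the numerator to zero: s^2 + 4s + 40 = 0.
Factoring: (s^2 + 4s + 40) = 0.

s = -2 + 6j, -2 - 6j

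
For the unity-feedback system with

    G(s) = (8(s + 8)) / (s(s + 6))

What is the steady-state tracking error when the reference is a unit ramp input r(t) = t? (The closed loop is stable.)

e_ss = 0.09375

G(s) has one pole at the origin.
This is a Type 1 system. Kv = lim_{s→0} s·G(s) = 64/6 = 32/3.
e_ss = 1/Kv = 1/(32/3) = 3/32 ≈ 0.09375.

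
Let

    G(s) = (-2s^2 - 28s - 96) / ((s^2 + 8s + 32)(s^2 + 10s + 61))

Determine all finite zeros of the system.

Set the numerator to zero: -2s^2 - 28s - 96 = 0, i.e. -2·(s^2 + 14s + 48) = 0.
Factoring: (s + 8)(s + 6) = 0.

s = -8, -6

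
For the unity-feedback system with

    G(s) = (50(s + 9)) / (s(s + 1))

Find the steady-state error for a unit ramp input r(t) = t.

e_ss = 0.002222

G(s) has one pole at the origin.
This is a Type 1 system. Kv = lim_{s→0} s·G(s) = 450/1.
e_ss = 1/Kv = 1/(450) = 1/450 ≈ 0.002222.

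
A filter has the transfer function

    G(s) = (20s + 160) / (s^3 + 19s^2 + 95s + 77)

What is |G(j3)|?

Substitute s = j3: numerator = 160 + j60, denominator = -94 + j258.
|G(j3)| = |160 + j60| / |-94 + j258| = 170.88 / 274.59 ≈ 0.6223.

|G(j3)| ≈ 0.6223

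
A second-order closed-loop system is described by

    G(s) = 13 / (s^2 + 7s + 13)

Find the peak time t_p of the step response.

t_p ≈ 3.628 s

Comparing s^2 + 7s + 13 to s^2 + 2ζωₙs + ωₙ²: ωₙ = √13 ≈ 3.606 rad/s and ζ = 7/(2·√13) ≈ 0.9707.
ζωₙ = 7/2 = 3.5, so ω_d = ωₙ√(1−ζ²) = √(ωₙ² − (ζωₙ)²) = √(13 − 3.5²) = √0.75 ≈ 0.8660 rad/s.
t_p = π/ω_d = π/0.8660 ≈ 3.628 s.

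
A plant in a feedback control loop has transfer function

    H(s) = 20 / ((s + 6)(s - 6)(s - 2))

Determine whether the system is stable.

The poles can be read from the denominator factors: s = -6, 6, 2.
Since the pole(s) at s = 6, 2 lie in the right half-plane, the system is unstable.

unstable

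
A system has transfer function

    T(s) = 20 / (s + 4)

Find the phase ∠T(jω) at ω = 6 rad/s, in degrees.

∠T(j6) ≈ -56.31°

At s = j6: numerator = 20, denominator = 4 + j6.
∠T = ∠num − ∠den = 0° − (56.310°) = -56.31°.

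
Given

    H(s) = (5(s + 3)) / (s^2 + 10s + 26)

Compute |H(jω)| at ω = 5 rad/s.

Substitute s = j5: numerator = 15 + j25, denominator = 1 + j50.
|H(j5)| = |15 + j25| / |1 + j50| = 29.155 / 50.010 ≈ 0.5830.

|H(j5)| ≈ 0.5830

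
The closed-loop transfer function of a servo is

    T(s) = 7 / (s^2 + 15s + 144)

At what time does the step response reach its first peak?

t_p ≈ 0.3354 s

Comparing s^2 + 15s + 144 to s^2 + 2ζωₙs + ωₙ²: ωₙ = 12 rad/s and ζ = 15/(2·12) = 0.625.
ζωₙ = 15/2 = 7.5, so ω_d = ωₙ√(1−ζ²) = √(ωₙ² − (ζωₙ)²) = √(144 − 7.5²) = √87.75 ≈ 9.367 rad/s.
t_p = π/ω_d = π/9.367 ≈ 0.3354 s.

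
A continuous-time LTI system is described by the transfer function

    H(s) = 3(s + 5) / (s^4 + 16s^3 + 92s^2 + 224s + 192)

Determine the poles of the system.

The poles are the roots of the denominator s^4 + 16s^3 + 92s^2 + 224s + 192 = 0.
Trying s = -6: the polynomial evaluates to 0, so (s + 6) is a factor.
Dividing out leaves s^3 + 10s^2 + 32s + 32 = 0.
This factors further as (s + 4)^2(s + 2) = 0.

s = -6, -4, -4, -2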